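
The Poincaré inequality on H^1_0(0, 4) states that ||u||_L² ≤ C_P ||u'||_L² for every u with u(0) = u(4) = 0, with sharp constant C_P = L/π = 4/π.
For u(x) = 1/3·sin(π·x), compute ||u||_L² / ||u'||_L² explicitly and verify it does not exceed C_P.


||u||_L² / ||u'||_L² = 1/π < C_P = 4/π.

u(x) = 1/3·sin(π·x), so u'(x) = π*cos(π*x)/3.
Writing u(x) = A·sin(kπx/L) with A = 1/3 and k = 4, use ∫_0^L sin²(kπx/L) dx = L/2 and ∫_0^L cos²(kπx/L) dx = L/2.
u² = 1/9·sin²(π·x) and (u')² = π^2/9·cos²(π·x), and each of sin², cos² integrates to L/2 = 2 over (0, 4).
∫_0^4 u² dx = 2/9, so ||u||_L² = sqrt(2)/3.
∫_0^4 (u')² dx = 2*π^2/9, so ||u'||_L² = sqrt(2)*π/3.
Ratio ||u||_L² / ||u'||_L² = 1/π.
Sharp Poincaré constant on H^1_0(0, 4) is C_P = L/π = 4/π, achieved by sin(π/4·x).
This is the k = 4 harmonic; the ratio L/(kπ) is strictly less than C_P = L/π, consistent with the sharp inequality ||u||_L² ≤ C_P ||u'||_L².


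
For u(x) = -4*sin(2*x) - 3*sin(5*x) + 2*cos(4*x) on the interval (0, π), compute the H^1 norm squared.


||u||_{H^1(0,π)}^2 = -680/3 + 191*π

u'(x) = -8*sin(4*x) - 8*cos(2*x) - 15*cos(5*x).
Expand u² and (u')² and integrate term by term on (0, π), using: for integers n ≥ 1, ∫_0^π sin²(nx) dx = ∫_0^π cos²(nx) dx = π/2; for n ≠ n', ∫_0^π sin(nx)sin(n'x) dx = ∫_0^π cos(nx)cos(n'x) dx = 0; and by product-to-sum, ∫_0^π sin(nx)cos(n'x) dx = ½∫_0^π [sin((n+n')x) + sin((n−n')x)] dx, which is 0 when n+n' is even and 2n/(n²−n'²) when n+n' is odd (it need not vanish on (0, π)).
  u² squared terms: (-4)²·∫sin(2x)² dx = 16·π/2 = 8*π;  (-3)²·∫sin(5x)² dx = 9·π/2 = 9*π/2;  (2)²·∫cos(4x)² dx = 4·π/2 = 2*π.
  u² cross terms: 2·(-4)·(-3)·∫sin(2x)·sin(5x) dx = 24·(0) = 0;  2·(-4)·(2)·∫sin(2x)·cos(4x) dx = -16·(0) = 0;  2·(-3)·(2)·∫sin(5x)·cos(4x) dx = -12·(10/9) = -40/3.
  So ∫_0^π u² dx = 8*π + 9*π/2 + 2*π + 0 + 0 − 40/3 = -40/3 + 29*π/2.
  (u')² squared terms: (-15)²·∫cos(5x)² dx = 225·π/2 = 225*π/2;  (-8)²·∫cos(2x)² dx = 64·π/2 = 32*π;  (-8)²·∫sin(4x)² dx = 64·π/2 = 32*π.
  (u')² cross terms: 2·(-15)·(-8)·∫cos(5x)·cos(2x) dx = 240·(0) = 0;  2·(-15)·(-8)·∫cos(5x)·sin(4x) dx = 240·(-8/9) = -640/3;  2·(-8)·(-8)·∫cos(2x)·sin(4x) dx = 128·(0) = 0.
  So ∫_0^π (u')² dx = 225*π/2 + 32*π + 32*π + 0 − 640/3 + 0 = -640/3 + 353*π/2.
||u||_{H^1}^2 = (-40/3 + 29*π/2) + (-640/3 + 353*π/2) = -680/3 + 191*π.


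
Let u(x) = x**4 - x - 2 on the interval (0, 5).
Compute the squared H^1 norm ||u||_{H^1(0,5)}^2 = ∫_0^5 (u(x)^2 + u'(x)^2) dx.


||u||_{H^1}^2 = 24364850/63

The H^1 norm (squared) on an interval (0, L) is
  ||u||_{H^1}^2 = ∫_0^L u(x)^2 dx + ∫_0^L u'(x)^2 dx.
Compute u'(x) = 4*x**3 - 1.
Then u(x)^2 = x**8 - 2*x**5 - 4*x**4 + x**2 + 4*x + 4 and u'(x)^2 = 16*x**6 - 8*x**3 + 1.
Integrate each monomial from 0 to 5 using ∫_0^5 c·x^n dx = c·5^(n+1)/(n+1):
  ∫_0^5 u(x)^2 dx = ∫_0^5 (x^8 - 2*x^5 - 4*x^4 + x^2 + 4*x + 4) dx. Term by term:
    ∫_0^5 x^8 dx = 1953125/9;  ∫_0^5 -2*x^5 dx = -15625/3;  ∫_0^5 -4*x^4 dx = -2500;
    ∫_0^5 x^2 dx = 125/3;  ∫_0^5 4*x dx = 50;  ∫_0^5 4 dx = 20.
  Sum: 1953125/9 − 15625/3 − 2500 + 125/3 + 50 + 20 = 1884755/9.
  ∫_0^5 u'(x)^2 dx = ∫_0^5 (16*x^6 - 8*x^3 + 1) dx. Term by term:
    ∫_0^5 16*x^6 dx = 1250000/7;  ∫_0^5 -8*x^3 dx = -1250;  ∫_0^5 1 dx = 5.
  Sum: 1250000/7 − 1250 + 5 = 1241285/7.
Adding: ||u||_{H^1}^2 = 1884755/9 + 1241285/7 = 24364850/63.


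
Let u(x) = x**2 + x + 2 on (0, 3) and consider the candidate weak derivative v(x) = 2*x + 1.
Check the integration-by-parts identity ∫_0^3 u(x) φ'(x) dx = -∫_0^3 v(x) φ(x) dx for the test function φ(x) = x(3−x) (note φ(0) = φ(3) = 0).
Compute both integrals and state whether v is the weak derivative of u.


LHS = -18, RHS = -18. Yes, v = u' weakly.

u(x) = x**2 + x + 2, classical derivative u'(x) = 2*x + 1.
φ(x) = x(3−x), so φ'(x) = 3 - 2*x.
Note φ(0) = φ(3) = 0, so the boundary term u·φ vanishes.
LHS = ∫_0^3 u(x) φ'(x) dx = ∫_0^3 (-2*x^3 + x^2 - x + 6) dx. Term by term:
  ∫_0^3 -2*x^3 dx = -81/2;  ∫_0^3 x^2 dx = 9;  ∫_0^3 -x dx = -9/2;
  ∫_0^3 6 dx = 18.
Sum: -81/2 + 9 − 9/2 + 18 = -18.
So LHS = -18.
∫_0^3 v(x) φ(x) dx = ∫_0^3 (-2*x^3 + 5*x^2 + 3*x) dx. Term by term:
  ∫_0^3 -2*x^3 dx = -81/2;  ∫_0^3 5*x^2 dx = 45;  ∫_0^3 3*x dx = 27/2.
Sum: -81/2 + 45 + 27/2 = 18.
So RHS = -∫_0^3 v(x) φ(x) dx = -18.
LHS = RHS, so the identity holds for this test φ.
Moreover u is smooth here and v(x) = u'(x) = 2*x + 1 pointwise, so the identity holds for every test function. Hence v is the weak derivative of u.


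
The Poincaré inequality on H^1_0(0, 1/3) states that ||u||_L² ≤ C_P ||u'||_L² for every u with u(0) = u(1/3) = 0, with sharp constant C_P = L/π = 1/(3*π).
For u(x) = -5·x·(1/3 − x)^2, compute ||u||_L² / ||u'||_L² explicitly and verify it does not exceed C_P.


||u||_L² / ||u'||_L² = sqrt(14)/42 < C_P = 1/(3*π).

u(x) = -5·x·(1/3 − x)^2, so u'(x) = -15*x^2 + 20*x/3 - 5/9.
u(x) = -5·x·(1/3 − x)^2 vanishes at x = 0 and x = 1/3, so u ∈ H^1_0(0, 1/3). Differentiate via the product rule and integrate the resulting polynomials term by term.
  ∫_0^1/3 u² dx = ∫_0^1/3 (25*x^6 - 100*x^5/3 + 50*x^4/3 - 100*x^3/27 + 25*x^2/81) dx. Term by term:
    ∫_0^1/3 25*x^6 dx = 25/15309;  ∫_0^1/3 -100*x^5/3 dx = -50/6561;  ∫_0^1/3 50*x^4/3 dx = 10/729;
    ∫_0^1/3 -100*x^3/27 dx = -25/2187;  ∫_0^1/3 25*x^2/81 dx = 25/6561.
  Sum: 25/15309 − 50/6561 + 10/729 − 25/2187 + 25/6561 = 5/45927.
  ∫_0^1/3 (u')² dx = ∫_0^1/3 (225*x^4 - 200*x^3 + 550*x^2/9 - 200*x/27 + 25/81) dx. Term by term:
    ∫_0^1/3 225*x^4 dx = 5/27;  ∫_0^1/3 -200*x^3 dx = -50/81;  ∫_0^1/3 550*x^2/9 dx = 550/729;
    ∫_0^1/3 -200*x/27 dx = -100/243;  ∫_0^1/3 25/81 dx = 25/243.
  Sum: 5/27 − 50/81 + 550/729 − 100/243 + 25/243 = 10/729.
∫_0^1/3 u² dx = 5/45927, so ||u||_L² = sqrt(35)/567.
∫_0^1/3 (u')² dx = 10/729, so ||u'||_L² = sqrt(10)/27.
Ratio ||u||_L² / ||u'||_L² = sqrt(14)/42.
Sharp Poincaré constant on H^1_0(0, 1/3) is C_P = L/π = 1/(3*π), achieved by sin(3*π·x).
A polynomial bump cannot attain the sharp Poincaré constant (only the first sine eigenfunction does), so the ratio is strictly less than C_P, consistent with ||u||_L² ≤ C_P ||u'||_L².


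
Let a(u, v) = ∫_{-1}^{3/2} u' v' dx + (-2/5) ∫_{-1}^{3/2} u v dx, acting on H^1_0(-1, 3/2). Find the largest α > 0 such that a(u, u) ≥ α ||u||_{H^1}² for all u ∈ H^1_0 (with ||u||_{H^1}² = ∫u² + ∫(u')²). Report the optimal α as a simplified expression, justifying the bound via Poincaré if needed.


α = 2*(-5 + 2*π^2)/(25 + 4*π^2)

Coercivity of a(·,·) on H^1_0(-1, 3/2) means a(u, u) ≥ α ||u||_{H^1}² for every u ∈ H^1_0.
The interval has length L = 5/2, and Poincaré/coercivity depend only on L. Here a(u, u) = ∫(u')² + (-2/5)·∫u².
Here c = -2/5 < 0 with |c| < (π/L)² = 4*π^2/25, so coercivity still holds. The condition a(u,u) ≥ α||u||_{H^1}² reads (1−α)∫(u')² ≥ (α−c)∫u². Any admissible α is ≤ 1 (rapidly oscillating u have ∫u²/∫(u')² → 0), and α = 1 would force 0 ≥ (1−c)∫u², impossible since c < 1; so 1−α > 0. By the sharp Poincaré inequality on H^1_0 of an interval of length L, ∫(u')² ≥ (π/L)²∫u² with equality for the first sine mode sin(π(x−x₀)/L) (x₀ the left endpoint), so the inequality holds for all u iff (1−α)(π/L)² ≥ α − c, i.e. α ≤ ((π/L)² + c)/((π/L)² + 1) = (1 + c(L/π)²)/(1 + (L/π)²). (Direct route, valid since c ≤ 0: Poincaré gives c∫u² ≥ c(L/π)²∫(u')², so a(u,u) ≥ (1 + c(L/π)²)∫(u')², while ||u||_{H^1}² ≤ (1 + (L/π)²)∫(u')²; dividing yields the same α.) With (π/L)² = 4*π^2/25 and c = -2/5, the largest admissible constant is α = ((π/L)² + c)/((π/L)² + 1).
Simplifying, α = 2*(-5 + 2*π^2)/(25 + 4*π^2).


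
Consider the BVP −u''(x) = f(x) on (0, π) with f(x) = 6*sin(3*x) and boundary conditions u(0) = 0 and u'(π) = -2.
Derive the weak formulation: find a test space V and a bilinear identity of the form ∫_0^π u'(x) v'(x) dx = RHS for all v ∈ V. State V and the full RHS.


V = {v ∈ H^1(0, π) : v(0) = 0} (test functions vanish at x = 0 where u is specified); weak form: ∫_0^π u'v' dx = ∫_0^π (6*sin(3*x)) v dx − 2·v(π) for all v ∈ V.

Multiply both sides by a test function v and integrate from 0 to π:
  ∫_0^π −u''(x) v(x) dx = ∫_0^π f(x) v(x) dx.
Integrate the LHS by parts once:
  ∫_0^π −u'' v dx = −[u'(x) v(x)]_0^π + ∫_0^π u'(x) v'(x) dx.
Thus ∫_0^π u'(x) v'(x) dx = ∫_0^π f(x) v(x) dx + [u'(x) v(x)]_0^π.
Choose V so that boundary terms are either known or forced to vanish.
Mixed BC: u(0) = 0 (Dirichlet) and u'(π) = -2 (Neumann). Define V = {v ∈ H^1(0, π) : v(0) = 0}. Then [u' v]_0^π = u'(π)·v(π) − u'(0)·0 = − 2·v(π).
Weak formulation: find u (satisfying any essential BC) such that ∫_0^π u'(x) v'(x) dx = ∫_0^π f v dx − 2·v(π) for all v ∈ V (Dirichlet at 0 absorbed into V; Neumann datum at x = π contributes the boundary term).
Substituting f(x) = 6*sin(3*x), the right-hand side is ∫_0^π (6*sin(3*x)) v dx − 2·v(π).


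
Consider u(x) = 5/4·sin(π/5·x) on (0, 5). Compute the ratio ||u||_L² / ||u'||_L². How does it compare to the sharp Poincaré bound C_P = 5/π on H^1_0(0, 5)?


||u||_L² / ||u'||_L² = 5/π = C_P.

u(x) = 5/4·sin(π/5·x), so u'(x) = π*cos(π*x/5)/4.
Writing u(x) = A·sin(kπx/L) with A = 5/4 and k = 1, use ∫_0^L sin²(kπx/L) dx = L/2 and ∫_0^L cos²(kπx/L) dx = L/2.
u² = 25/16·sin²(π/5·x) and (u')² = π^2/16·cos²(π/5·x), and each of sin², cos² integrates to L/2 = 5/2 over (0, 5).
∫_0^5 u² dx = 125/32, so ||u||_L² = 5*sqrt(10)/8.
∫_0^5 (u')² dx = 5*π^2/32, so ||u'||_L² = sqrt(10)*π/8.
Ratio ||u||_L² / ||u'||_L² = 5/π.
Sharp Poincaré constant on H^1_0(0, 5) is C_P = L/π = 5/π, achieved by sin(π/5·x).
This is the k = 1 eigenfunction (up to amplitude), so the ratio equals the sharp Poincaré constant exactly.


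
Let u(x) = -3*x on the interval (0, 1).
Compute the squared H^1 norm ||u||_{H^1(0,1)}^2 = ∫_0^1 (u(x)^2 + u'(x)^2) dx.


||u||_{H^1}^2 = 12

The H^1 norm (squared) on an interval (0, L) is
  ||u||_{H^1}^2 = ∫_0^L u(x)^2 dx + ∫_0^L u'(x)^2 dx.
Compute u'(x) = -3.
Then u(x)^2 = 9*x**2 and u'(x)^2 = 9.
Integrate each monomial from 0 to 1 using ∫_0^1 c·x^n dx = c·1^(n+1)/(n+1):
  ∫_0^1 u(x)^2 dx = ∫_0^1 (9*x^2) dx. Term by term:
    ∫_0^1 9*x^2 dx = 3.
  ∫_0^1 u'(x)^2 dx = ∫_0^1 (9) dx. Term by term:
    ∫_0^1 9 dx = 9.
Adding: ||u||_{H^1}^2 = 3 + 9 = 12.


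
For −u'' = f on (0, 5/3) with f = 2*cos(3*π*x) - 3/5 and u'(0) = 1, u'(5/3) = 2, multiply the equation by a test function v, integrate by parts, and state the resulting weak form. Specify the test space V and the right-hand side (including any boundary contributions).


V = H^1(0, 5/3) (v unrestricted at boundary; u is determined up to an additive constant); weak form: ∫_0^5/3 u'v' dx = ∫_0^5/3 (2*cos(3*π*x) - 3/5) v dx + 2·v(5/3) − v(0) for all v ∈ V.

Multiply both sides by a test function v and integrate from 0 to 5/3:
  ∫_0^5/3 −u''(x) v(x) dx = ∫_0^5/3 f(x) v(x) dx.
Integrate the LHS by parts once:
  ∫_0^5/3 −u'' v dx = −[u'(x) v(x)]_0^5/3 + ∫_0^5/3 u'(x) v'(x) dx.
Thus ∫_0^5/3 u'(x) v'(x) dx = ∫_0^5/3 f(x) v(x) dx + [u'(x) v(x)]_0^5/3.
Choose V so that boundary terms are either known or forced to vanish.
u has inhomogeneous Neumann u'(0) = 1, u'(5/3) = 2. [u' v]_0^5/3 = (2)·v(5/3) − (1)·v(0) = 2·v(5/3) − v(0). Take V = H^1(0, 5/3); boundary term becomes part of RHS.
Weak formulation: find u (satisfying any essential BC) such that ∫_0^5/3 u'(x) v'(x) dx = ∫_0^5/3 f v dx + 2·v(5/3) − v(0) for all v ∈ V (Neumann data are natural BCs: they enter the RHS as boundary terms).
Substituting f(x) = 2*cos(3*π*x) - 3/5, the right-hand side is ∫_0^5/3 (2*cos(3*π*x) - 3/5) v dx + 2·v(5/3) − v(0).
Compatibility check (pure Neumann): taking v ≡ 1 ∈ V gives 0 = ∫_0^5/3 f dx + (2) − (1), i.e. ∫_0^5/3 f dx must equal u'(0) − u'(5/3) = -1. Indeed ∫_0^5/3 (2*cos(3*π*x) - 3/5) dx = -1, so the data are compatible. The solution is then unique only up to an additive constant (fix it e.g. by requiring ∫_0^5/3 u dx = 0).


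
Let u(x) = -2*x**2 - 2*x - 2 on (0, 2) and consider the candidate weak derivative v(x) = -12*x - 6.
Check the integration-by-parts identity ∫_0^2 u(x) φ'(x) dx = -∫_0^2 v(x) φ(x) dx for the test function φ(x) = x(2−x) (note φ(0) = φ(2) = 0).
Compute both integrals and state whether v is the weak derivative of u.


LHS = 8, RHS = 24. No, v is not the weak derivative of u.

u(x) = -2*x**2 - 2*x - 2, classical derivative u'(x) = -4*x - 2.
φ(x) = x(2−x), so φ'(x) = 2 - 2*x.
Note φ(0) = φ(2) = 0, so the boundary term u·φ vanishes.
LHS = ∫_0^2 u(x) φ'(x) dx = ∫_0^2 (4*x^3 - 4) dx. Term by term:
  ∫_0^2 4*x^3 dx = 16;  ∫_0^2 -4 dx = -8.
Sum: 16 − 8 = 8.
So LHS = 8.
∫_0^2 v(x) φ(x) dx = ∫_0^2 (12*x^3 - 18*x^2 - 12*x) dx. Term by term:
  ∫_0^2 12*x^3 dx = 48;  ∫_0^2 -18*x^2 dx = -48;  ∫_0^2 -12*x dx = -24.
Sum: 48 − 48 − 24 = -24.
So RHS = -∫_0^2 v(x) φ(x) dx = 24.
LHS − RHS = -16 ≠ 0, so the identity fails.
(For a valid weak derivative the identity must hold for EVERY test function, in particular this one. The failure shows v is NOT the weak derivative of u.)
Correct weak derivative would be u'(x) = -4*x - 2.


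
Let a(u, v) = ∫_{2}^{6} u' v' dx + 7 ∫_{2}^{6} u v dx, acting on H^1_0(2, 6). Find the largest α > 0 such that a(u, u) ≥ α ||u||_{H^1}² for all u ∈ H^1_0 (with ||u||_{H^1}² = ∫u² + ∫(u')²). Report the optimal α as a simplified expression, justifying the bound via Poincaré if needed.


α = 1

Coercivity of a(·,·) on H^1_0(2, 6) means a(u, u) ≥ α ||u||_{H^1}² for every u ∈ H^1_0.
The interval has length L = 4, and Poincaré/coercivity depend only on L. Here a(u, u) = ∫(u')² + (7)·∫u².
Here c = 7 ≥ 1, so a(u,u) = ∫(u')² + c∫u² ≥ ∫(u')² + ∫u² = ||u||_{H^1}², i.e. α = 1 works. No larger α is possible: a(u,u) ≥ α||u||_{H^1}² means (1−α)∫(u')² ≥ (α−c)∫u², and for the modes u_n = sin(nπ(x−x₀)/L) (x₀ the left endpoint) one has ∫u_n²/∫(u_n')² = (L/(nπ))² → 0, so a(u_n,u_n)/||u_n||_{H^1}² → 1. Hence the optimal constant is α = 1.
Therefore α = 1.


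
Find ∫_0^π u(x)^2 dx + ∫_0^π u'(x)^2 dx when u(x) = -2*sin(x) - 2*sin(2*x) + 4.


||u||_{H^1(0,π)}^2 = -32 + 30*π

u'(x) = -2*cos(x) - 4*cos(2*x).
Expand u² and (u')² and integrate term by term on (0, π), using: for integers n ≥ 1, ∫_0^π sin²(nx) dx = ∫_0^π cos²(nx) dx = π/2; for n ≠ n', ∫_0^π sin(nx)sin(n'x) dx = ∫_0^π cos(nx)cos(n'x) dx = 0; and by product-to-sum, ∫_0^π sin(nx)cos(n'x) dx = ½∫_0^π [sin((n+n')x) + sin((n−n')x)] dx, which is 0 when n+n' is even and 2n/(n²−n'²) when n+n' is odd (it need not vanish on (0, π)). For the constant mode: ∫_0^π 1 dx = π, ∫_0^π cos(nx) dx = 0, ∫_0^π sin(nx) dx = (1−(−1)^n)/n.
  u² squared terms: (4)²·∫1 dx = 16·π = 16*π;  (-2)²·∫sin(x)² dx = 4·π/2 = 2*π;  (-2)²·∫sin(2x)² dx = 4·π/2 = 2*π.
  u² cross terms: 2·(4)·(-2)·∫1·sin(x) dx = -16·(2) = -32;  2·(4)·(-2)·∫1·sin(2x) dx = -16·(0) = 0;  2·(-2)·(-2)·∫sin(x)·sin(2x) dx = 8·(0) = 0.
  So ∫_0^π u² dx = 16*π + 2*π + 2*π − 32 + 0 + 0 = -32 + 20*π.
  (u')² squared terms: (-4)²·∫cos(2x)² dx = 16·π/2 = 8*π;  (-2)²·∫cos(x)² dx = 4·π/2 = 2*π.
  (u')² cross terms: 2·(-4)·(-2)·∫cos(2x)·cos(x) dx = 16·(0) = 0.
  So ∫_0^π (u')² dx = 8*π + 2*π + 0 = 10*π.
||u||_{H^1}^2 = (-32 + 20*π) + (10*π) = -32 + 30*π.


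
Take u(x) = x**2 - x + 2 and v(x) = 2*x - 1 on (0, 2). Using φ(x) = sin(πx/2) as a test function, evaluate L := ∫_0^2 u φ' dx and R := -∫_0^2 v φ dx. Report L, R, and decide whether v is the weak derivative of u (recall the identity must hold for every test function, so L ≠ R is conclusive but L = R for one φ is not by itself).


LHS = -4/π, RHS = -4/π. Yes, v = u' weakly.

u(x) = x**2 - x + 2, classical derivative u'(x) = 2*x - 1.
φ(x) = sin(πx/2), so φ'(x) = π*cos(π*x/2)/2.
Note φ(0) = φ(2) = 0, so the boundary term u·φ vanishes.
LHS = ∫_0^2 u(x) φ'(x) dx = ∫_0^2 (π*x^2*cos(π*x/2)/2 - π*x*cos(π*x/2)/2 + π*cos(π*x/2)) dx. Term by term:
  ∫_0^2 π*cos(π*x/2) dx = 0;  ∫_0^2 π*x^2*cos(π*x/2)/2 dx = -8/π;  ∫_0^2 -π*x*cos(π*x/2)/2 dx = 4/π.
Sum: 0 − 8/π + 4/π = -4/π.
So LHS = -4/π.
∫_0^2 v(x) φ(x) dx = ∫_0^2 (2*x*sin(π*x/2) - sin(π*x/2)) dx. Term by term:
  ∫_0^2 -sin(π*x/2) dx = -4/π;  ∫_0^2 2*x*sin(π*x/2) dx = 8/π.
Sum: -4/π + 8/π = 4/π.
So RHS = -∫_0^2 v(x) φ(x) dx = -4/π.
LHS = RHS, so the identity holds for this test φ.
Moreover u is smooth here and v(x) = u'(x) = 2*x - 1 pointwise, so the identity holds for every test function. Hence v is the weak derivative of u.


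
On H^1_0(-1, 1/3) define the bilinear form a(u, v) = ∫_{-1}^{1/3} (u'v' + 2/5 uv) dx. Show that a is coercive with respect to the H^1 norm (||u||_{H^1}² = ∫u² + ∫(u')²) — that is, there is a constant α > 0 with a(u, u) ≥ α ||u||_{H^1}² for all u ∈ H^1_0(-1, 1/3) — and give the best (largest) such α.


α = (32 + 45*π^2)/(5*(16 + 9*π^2))

Coercivity of a(·,·) on H^1_0(-1, 1/3) means a(u, u) ≥ α ||u||_{H^1}² for every u ∈ H^1_0.
The interval has length L = 4/3, and Poincaré/coercivity depend only on L. Here a(u, u) = ∫(u')² + (2/5)·∫u².
Here 0 < c = 2/5 < 1. The condition a(u,u) ≥ α||u||_{H^1}² reads (1−α)∫(u')² ≥ (α−c)∫u². Any admissible α is ≤ 1 (rapidly oscillating u have ∫u²/∫(u')² → 0), and α = 1 would force 0 ≥ (1−c)∫u², impossible since c < 1; so 1−α > 0. By the sharp Poincaré inequality on H^1_0 of an interval of length L, ∫(u')² ≥ (π/L)²∫u² with equality for the first sine mode sin(π(x−x₀)/L) (x₀ the left endpoint), so the inequality holds for all u iff (1−α)(π/L)² ≥ α − c, i.e. α ≤ ((π/L)² + c)/((π/L)² + 1) = (1 + c(L/π)²)/(1 + (L/π)²). With (π/L)² = 9*π^2/16 and c = 2/5, the largest admissible constant is α = ((π/L)² + c)/((π/L)² + 1).
Simplifying, α = (32 + 45*π^2)/(5*(16 + 9*π^2)).


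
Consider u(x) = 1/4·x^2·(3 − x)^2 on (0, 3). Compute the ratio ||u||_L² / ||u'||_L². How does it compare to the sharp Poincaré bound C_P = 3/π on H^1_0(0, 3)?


||u||_L² / ||u'||_L² = sqrt(3)/2 < C_P = 3/π.

u(x) = 1/4·x^2·(3 − x)^2, so u'(x) = x*(x - 3)*(2*x - 3)/2.
u(x) = 1/4·x^2·(3 − x)^2 vanishes at x = 0 and x = 3, so u ∈ H^1_0(0, 3). Differentiate via the product rule and integrate the resulting polynomials term by term.
  ∫_0^3 u² dx = ∫_0^3 (x^8/16 - 3*x^7/4 + 27*x^6/8 - 27*x^5/4 + 81*x^4/16) dx. Term by term:
    ∫_0^3 x^8/16 dx = 2187/16;  ∫_0^3 -3*x^7/4 dx = -19683/32;  ∫_0^3 27*x^6/8 dx = 59049/56;
    ∫_0^3 -27*x^5/4 dx = -6561/8;  ∫_0^3 81*x^4/16 dx = 19683/80.
  Sum: 2187/16 − 19683/32 + 59049/56 − 6561/8 + 19683/80 = 2187/1120.
  ∫_0^3 (u')² dx = ∫_0^3 (x^6 - 9*x^5 + 117*x^4/4 - 81*x^3/2 + 81*x^2/4) dx. Term by term:
    ∫_0^3 x^6 dx = 2187/7;  ∫_0^3 -9*x^5 dx = -2187/2;  ∫_0^3 117*x^4/4 dx = 28431/20;
    ∫_0^3 -81*x^3/2 dx = -6561/8;  ∫_0^3 81*x^2/4 dx = 729/4.
  Sum: 2187/7 − 2187/2 + 28431/20 − 6561/8 + 729/4 = 729/280.
∫_0^3 u² dx = 2187/1120, so ||u||_L² = 27*sqrt(210)/280.
∫_0^3 (u')² dx = 729/280, so ||u'||_L² = 27*sqrt(70)/140.
Ratio ||u||_L² / ||u'||_L² = sqrt(3)/2.
Sharp Poincaré constant on H^1_0(0, 3) is C_P = L/π = 3/π, achieved by sin(π/3·x).
A polynomial bump cannot attain the sharp Poincaré constant (only the first sine eigenfunction does), so the ratio is strictly less than C_P, consistent with ||u||_L² ≤ C_P ||u'||_L².


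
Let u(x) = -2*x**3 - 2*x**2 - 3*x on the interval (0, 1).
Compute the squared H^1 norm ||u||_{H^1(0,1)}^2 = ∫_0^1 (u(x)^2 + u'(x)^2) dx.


||u||_{H^1}^2 = 7207/105

The H^1 norm (squared) on an interval (0, L) is
  ||u||_{H^1}^2 = ∫_0^L u(x)^2 dx + ∫_0^L u'(x)^2 dx.
Compute u'(x) = -6*x**2 - 4*x - 3.
Then u(x)^2 = 4*x**6 + 8*x**5 + 16*x**4 + 12*x**3 + 9*x**2 and u'(x)^2 = 36*x**4 + 48*x**3 + 52*x**2 + 24*x + 9.
Integrate each monomial from 0 to 1 using ∫_0^1 c·x^n dx = c·1^(n+1)/(n+1):
  ∫_0^1 u(x)^2 dx = ∫_0^1 (4*x^6 + 8*x^5 + 16*x^4 + 12*x^3 + 9*x^2) dx. Term by term:
    ∫_0^1 4*x^6 dx = 4/7;  ∫_0^1 8*x^5 dx = 4/3;  ∫_0^1 16*x^4 dx = 16/5;
    ∫_0^1 12*x^3 dx = 3;  ∫_0^1 9*x^2 dx = 3.
  Sum: 4/7 + 4/3 + 16/5 + 3 + 3 = 1166/105.
  ∫_0^1 u'(x)^2 dx = ∫_0^1 (36*x^4 + 48*x^3 + 52*x^2 + 24*x + 9) dx. Term by term:
    ∫_0^1 36*x^4 dx = 36/5;  ∫_0^1 48*x^3 dx = 12;  ∫_0^1 52*x^2 dx = 52/3;
    ∫_0^1 24*x dx = 12;  ∫_0^1 9 dx = 9.
  Sum: 36/5 + 12 + 52/3 + 12 + 9 = 863/15.
Adding: ||u||_{H^1}^2 = 1166/105 + 863/15 = 7207/105.


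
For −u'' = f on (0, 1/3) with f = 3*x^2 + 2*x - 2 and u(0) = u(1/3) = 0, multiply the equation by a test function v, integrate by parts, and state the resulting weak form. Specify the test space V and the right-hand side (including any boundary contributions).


V = H^1_0(0, 1/3) (so v(0) = v(1/3) = 0); weak form: ∫_0^1/3 u'v' dx = ∫_0^1/3 (3*x^2 + 2*x - 2) v dx for all v ∈ V.

Multiply both sides by a test function v and integrate from 0 to 1/3:
  ∫_0^1/3 −u''(x) v(x) dx = ∫_0^1/3 f(x) v(x) dx.
Integrate the LHS by parts once:
  ∫_0^1/3 −u'' v dx = −[u'(x) v(x)]_0^1/3 + ∫_0^1/3 u'(x) v'(x) dx.
Thus ∫_0^1/3 u'(x) v'(x) dx = ∫_0^1/3 f(x) v(x) dx + [u'(x) v(x)]_0^1/3.
Choose V so that boundary terms are either known or forced to vanish.
u is Dirichlet: u(0) = u(1/3) = 0. Let V = H^1_0(0, 1/3); then v(0) = v(1/3) = 0, and [u' v]_0^1/3 = 0.
Weak formulation: find u (satisfying any essential BC) such that ∫_0^1/3 u'(x) v'(x) dx = ∫_0^1/3 f v dx for all v ∈ V.
Substituting f(x) = 3*x^2 + 2*x - 2, the right-hand side is ∫_0^1/3 (3*x^2 + 2*x - 2) v dx.


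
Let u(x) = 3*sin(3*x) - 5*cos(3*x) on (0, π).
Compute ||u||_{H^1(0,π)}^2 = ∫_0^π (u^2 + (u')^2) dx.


||u||_{H^1(0,π)}^2 = 170*π

u'(x) = 15*sin(3*x) + 9*cos(3*x).
Expand u² and (u')² and integrate term by term on (0, π), using: for integers n ≥ 1, ∫_0^π sin²(nx) dx = ∫_0^π cos²(nx) dx = π/2; for n ≠ n', ∫_0^π sin(nx)sin(n'x) dx = ∫_0^π cos(nx)cos(n'x) dx = 0; and by product-to-sum, ∫_0^π sin(nx)cos(n'x) dx = ½∫_0^π [sin((n+n')x) + sin((n−n')x)] dx, which is 0 when n+n' is even and 2n/(n²−n'²) when n+n' is odd (it need not vanish on (0, π)).
  u² squared terms: (-5)²·∫cos(3x)² dx = 25·π/2 = 25*π/2;  (3)²·∫sin(3x)² dx = 9·π/2 = 9*π/2.
  u² cross terms: 2·(-5)·(3)·∫cos(3x)·sin(3x) dx = -30·(0) = 0.
  So ∫_0^π u² dx = 25*π/2 + 9*π/2 + 0 = 17*π.
  (u')² squared terms: (9)²·∫cos(3x)² dx = 81·π/2 = 81*π/2;  (15)²·∫sin(3x)² dx = 225·π/2 = 225*π/2.
  (u')² cross terms: 2·(9)·(15)·∫cos(3x)·sin(3x) dx = 270·(0) = 0.
  So ∫_0^π (u')² dx = 81*π/2 + 225*π/2 + 0 = 153*π.
||u||_{H^1}^2 = (17*π) + (153*π) = 170*π.


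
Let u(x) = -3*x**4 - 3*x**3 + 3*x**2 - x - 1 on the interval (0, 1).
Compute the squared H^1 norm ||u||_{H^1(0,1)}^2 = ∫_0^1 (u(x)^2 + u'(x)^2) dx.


||u||_{H^1}^2 = 16997/420

The H^1 norm (squared) on an interval (0, L) is
  ||u||_{H^1}^2 = ∫_0^L u(x)^2 dx + ∫_0^L u'(x)^2 dx.
Compute u'(x) = -12*x**3 - 9*x**2 + 6*x - 1.
Then u(x)^2 = 9*x**8 + 18*x**7 - 9*x**6 - 12*x**5 + 21*x**4 - 5*x**2 + 2*x + 1 and u'(x)^2 = 144*x**6 + 216*x**5 - 63*x**4 - 84*x**3 + 54*x**2 - 12*x + 1.
Integrate each monomial from 0 to 1 using ∫_0^1 c·x^n dx = c·1^(n+1)/(n+1):
  ∫_0^1 u(x)^2 dx = ∫_0^1 (9*x^8 + 18*x^7 - 9*x^6 - 12*x^5 + 21*x^4 - 5*x^2 + 2*x + 1) dx. Term by term:
    ∫_0^1 9*x^8 dx = 1;  ∫_0^1 18*x^7 dx = 9/4;  ∫_0^1 -9*x^6 dx = -9/7;
    ∫_0^1 -12*x^5 dx = -2;  ∫_0^1 21*x^4 dx = 21/5;  ∫_0^1 -5*x^2 dx = -5/3;
    ∫_0^1 2*x dx = 1;  ∫_0^1 1 dx = 1.
  Sum: 1 + 9/4 − 9/7 − 2 + 21/5 − 5/3 + 1 + 1 = 1889/420.
  ∫_0^1 u'(x)^2 dx = ∫_0^1 (144*x^6 + 216*x^5 - 63*x^4 - 84*x^3 + 54*x^2 - 12*x + 1) dx. Term by term:
    ∫_0^1 144*x^6 dx = 144/7;  ∫_0^1 216*x^5 dx = 36;  ∫_0^1 -63*x^4 dx = -63/5;
    ∫_0^1 -84*x^3 dx = -21;  ∫_0^1 54*x^2 dx = 18;  ∫_0^1 -12*x dx = -6;
    ∫_0^1 1 dx = 1.
  Sum: 144/7 + 36 − 63/5 − 21 + 18 − 6 + 1 = 1259/35.
Adding: ||u||_{H^1}^2 = 1889/420 + 1259/35 = 16997/420.


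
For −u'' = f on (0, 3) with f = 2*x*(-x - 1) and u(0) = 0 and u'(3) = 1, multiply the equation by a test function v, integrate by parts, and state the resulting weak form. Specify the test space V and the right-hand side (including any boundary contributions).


V = {v ∈ H^1(0, 3) : v(0) = 0} (test functions vanish at x = 0 where u is specified); weak form: ∫_0^3 u'v' dx = ∫_0^3 (2*x*(-x - 1)) v dx + v(3) for all v ∈ V.

Multiply both sides by a test function v and integrate from 0 to 3:
  ∫_0^3 −u''(x) v(x) dx = ∫_0^3 f(x) v(x) dx.
Integrate the LHS by parts once:
  ∫_0^3 −u'' v dx = −[u'(x) v(x)]_0^3 + ∫_0^3 u'(x) v'(x) dx.
Thus ∫_0^3 u'(x) v'(x) dx = ∫_0^3 f(x) v(x) dx + [u'(x) v(x)]_0^3.
Choose V so that boundary terms are either known or forced to vanish.
Mixed BC: u(0) = 0 (Dirichlet) and u'(3) = 1 (Neumann). Define V = {v ∈ H^1(0, 3) : v(0) = 0}. Then [u' v]_0^3 = u'(3)·v(3) − u'(0)·0 = v(3).
Weak formulation: find u (satisfying any essential BC) such that ∫_0^3 u'(x) v'(x) dx = ∫_0^3 f v dx + v(3) for all v ∈ V (Dirichlet at 0 absorbed into V; Neumann datum at x = 3 contributes the boundary term).
Substituting f(x) = 2*x*(-x - 1), the right-hand side is ∫_0^3 (2*x*(-x - 1)) v dx + v(3).


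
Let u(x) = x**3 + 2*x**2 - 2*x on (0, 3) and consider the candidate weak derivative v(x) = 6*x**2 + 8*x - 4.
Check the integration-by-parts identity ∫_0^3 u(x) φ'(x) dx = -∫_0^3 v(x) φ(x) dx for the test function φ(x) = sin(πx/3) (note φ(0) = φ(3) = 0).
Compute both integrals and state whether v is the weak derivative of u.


LHS = -105/π + 324/π^3, RHS = -210/π + 648/π^3. No, v is not the weak derivative of u.

u(x) = x**3 + 2*x**2 - 2*x, classical derivative u'(x) = 3*x**2 + 4*x - 2.
φ(x) = sin(πx/3), so φ'(x) = π*cos(π*x/3)/3.
Note φ(0) = φ(3) = 0, so the boundary term u·φ vanishes.
LHS = ∫_0^3 u(x) φ'(x) dx = ∫_0^3 (π*x^3*cos(π*x/3)/3 + 2*π*x^2*cos(π*x/3)/3 - 2*π*x*cos(π*x/3)/3) dx. Term by term:
  ∫_0^3 -2*π*x*cos(π*x/3)/3 dx = 12/π;  ∫_0^3 π*x^3*cos(π*x/3)/3 dx = -81/π + 324/π^3;  ∫_0^3 2*π*x^2*cos(π*x/3)/3 dx = -36/π.
Sum: 12/π + -81/π + 324/π^3 − 36/π = -105/π + 324/π^3.
So LHS = -105/π + 324/π^3.
∫_0^3 v(x) φ(x) dx = ∫_0^3 (6*x^2*sin(π*x/3) + 8*x*sin(π*x/3) - 4*sin(π*x/3)) dx. Term by term:
  ∫_0^3 -4*sin(π*x/3) dx = -24/π;  ∫_0^3 6*x^2*sin(π*x/3) dx = -648/π^3 + 162/π;  ∫_0^3 8*x*sin(π*x/3) dx = 72/π.
Sum: -24/π + -648/π^3 + 162/π + 72/π = -648/π^3 + 210/π.
So RHS = -∫_0^3 v(x) φ(x) dx = -210/π + 648/π^3.
LHS − RHS = -324/π^3 + 105/π ≠ 0, so the identity fails.
(For a valid weak derivative the identity must hold for EVERY test function, in particular this one. The failure shows v is NOT the weak derivative of u.)
Correct weak derivative would be u'(x) = 3*x**2 + 4*x - 2.


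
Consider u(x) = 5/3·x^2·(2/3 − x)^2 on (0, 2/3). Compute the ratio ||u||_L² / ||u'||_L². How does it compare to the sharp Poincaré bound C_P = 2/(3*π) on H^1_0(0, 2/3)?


||u||_L² / ||u'||_L² = sqrt(3)/9 < C_P = 2/(3*π).

u(x) = 5/3·x^2·(2/3 − x)^2, so u'(x) = 20*x*(3*x - 2)*(3*x - 1)/27.
u(x) = 5/3·x^2·(2/3 − x)^2 vanishes at x = 0 and x = 2/3, so u ∈ H^1_0(0, 2/3). Differentiate via the product rule and integrate the resulting polynomials term by term.
  ∫_0^2/3 u² dx = ∫_0^2/3 (25*x^8/9 - 200*x^7/27 + 200*x^6/27 - 800*x^5/243 + 400*x^4/729) dx. Term by term:
    ∫_0^2/3 25*x^8/9 dx = 12800/1594323;  ∫_0^2/3 -200*x^7/27 dx = -6400/177147;  ∫_0^2/3 200*x^6/27 dx = 25600/413343;
    ∫_0^2/3 -800*x^5/243 dx = -25600/531441;  ∫_0^2/3 400*x^4/729 dx = 2560/177147.
  Sum: 12800/1594323 − 6400/177147 + 25600/413343 − 25600/531441 + 2560/177147 = 1280/11160261.
  ∫_0^2/3 (u')² dx = ∫_0^2/3 (400*x^6/9 - 800*x^5/9 + 5200*x^4/81 - 1600*x^3/81 + 1600*x^2/729) dx. Term by term:
    ∫_0^2/3 400*x^6/9 dx = 51200/137781;  ∫_0^2/3 -800*x^5/9 dx = -25600/19683;  ∫_0^2/3 5200*x^4/81 dx = 33280/19683;
    ∫_0^2/3 -1600*x^3/81 dx = -6400/6561;  ∫_0^2/3 1600*x^2/729 dx = 12800/59049.
  Sum: 51200/137781 − 25600/19683 + 33280/19683 − 6400/6561 + 12800/59049 = 1280/413343.
∫_0^2/3 u² dx = 1280/11160261, so ||u||_L² = 16*sqrt(105)/15309.
∫_0^2/3 (u')² dx = 1280/413343, so ||u'||_L² = 16*sqrt(35)/1701.
Ratio ||u||_L² / ||u'||_L² = sqrt(3)/9.
Sharp Poincaré constant on H^1_0(0, 2/3) is C_P = L/π = 2/(3*π), achieved by sin(3*π/2·x).
A polynomial bump cannot attain the sharp Poincaré constant (only the first sine eigenfunction does), so the ratio is strictly less than C_P, consistent with ||u||_L² ≤ C_P ||u'||_L².


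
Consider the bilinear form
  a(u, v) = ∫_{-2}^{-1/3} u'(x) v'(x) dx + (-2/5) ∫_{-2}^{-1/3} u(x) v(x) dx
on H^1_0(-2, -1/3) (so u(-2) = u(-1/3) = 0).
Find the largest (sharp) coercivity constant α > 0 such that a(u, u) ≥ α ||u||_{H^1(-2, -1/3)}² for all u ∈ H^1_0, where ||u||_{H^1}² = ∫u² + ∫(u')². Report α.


α = (-10 + 9*π^2)/(25 + 9*π^2)

Coercivity of a(·,·) on H^1_0(-2, -1/3) means a(u, u) ≥ α ||u||_{H^1}² for every u ∈ H^1_0.
The interval has length L = 5/3, and Poincaré/coercivity depend only on L. Here a(u, u) = ∫(u')² + (-2/5)·∫u².
Here c = -2/5 < 0 with |c| < (π/L)² = 9*π^2/25, so coercivity still holds. The condition a(u,u) ≥ α||u||_{H^1}² reads (1−α)∫(u')² ≥ (α−c)∫u². Any admissible α is ≤ 1 (rapidly oscillating u have ∫u²/∫(u')² → 0), and α = 1 would force 0 ≥ (1−c)∫u², impossible since c < 1; so 1−α > 0. By the sharp Poincaré inequality on H^1_0 of an interval of length L, ∫(u')² ≥ (π/L)²∫u² with equality for the first sine mode sin(π(x−x₀)/L) (x₀ the left endpoint), so the inequality holds for all u iff (1−α)(π/L)² ≥ α − c, i.e. α ≤ ((π/L)² + c)/((π/L)² + 1) = (1 + c(L/π)²)/(1 + (L/π)²). (Direct route, valid since c ≤ 0: Poincaré gives c∫u² ≥ c(L/π)²∫(u')², so a(u,u) ≥ (1 + c(L/π)²)∫(u')², while ||u||_{H^1}² ≤ (1 + (L/π)²)∫(u')²; dividing yields the same α.) With (π/L)² = 9*π^2/25 and c = -2/5, the largest admissible constant is α = ((π/L)² + c)/((π/L)² + 1).
Simplifying, α = (-10 + 9*π^2)/(25 + 9*π^2).


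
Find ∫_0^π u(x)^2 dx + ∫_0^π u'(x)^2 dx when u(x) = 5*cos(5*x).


||u||_{H^1(0,π)}^2 = 325*π

u'(x) = -25*sin(5*x).
Expand u² and (u')² and integrate term by term on (0, π), using: for integers n ≥ 1, ∫_0^π sin²(nx) dx = ∫_0^π cos²(nx) dx = π/2; for n ≠ n', ∫_0^π sin(nx)sin(n'x) dx = ∫_0^π cos(nx)cos(n'x) dx = 0; and by product-to-sum, ∫_0^π sin(nx)cos(n'x) dx = ½∫_0^π [sin((n+n')x) + sin((n−n')x)] dx, which is 0 when n+n' is even and 2n/(n²−n'²) when n+n' is odd (it need not vanish on (0, π)).
  u² squared terms: (5)²·∫cos(5x)² dx = 25·π/2 = 25*π/2.
  So ∫_0^π u² dx = 25*π/2.
  (u')² squared terms: (-25)²·∫sin(5x)² dx = 625·π/2 = 625*π/2.
  So ∫_0^π (u')² dx = 625*π/2.
||u||_{H^1}^2 = (25*π/2) + (625*π/2) = 325*π.


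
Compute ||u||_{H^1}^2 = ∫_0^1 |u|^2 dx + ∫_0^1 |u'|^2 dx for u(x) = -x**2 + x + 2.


||u||_{H^1}^2 = 151/30

The H^1 norm (squared) on an interval (0, L) is
  ||u||_{H^1}^2 = ∫_0^L u(x)^2 dx + ∫_0^L u'(x)^2 dx.
Compute u'(x) = 1 - 2*x.
Then u(x)^2 = x**4 - 2*x**3 - 3*x**2 + 4*x + 4 and u'(x)^2 = 4*x**2 - 4*x + 1.
Integrate each monomial from 0 to 1 using ∫_0^1 c·x^n dx = c·1^(n+1)/(n+1):
  ∫_0^1 u(x)^2 dx = ∫_0^1 (x^4 - 2*x^3 - 3*x^2 + 4*x + 4) dx. Term by term:
    ∫_0^1 x^4 dx = 1/5;  ∫_0^1 -2*x^3 dx = -1/2;  ∫_0^1 -3*x^2 dx = -1;
    ∫_0^1 4*x dx = 2;  ∫_0^1 4 dx = 4.
  Sum: 1/5 − 1/2 − 1 + 2 + 4 = 47/10.
  ∫_0^1 u'(x)^2 dx = ∫_0^1 (4*x^2 - 4*x + 1) dx. Term by term:
    ∫_0^1 4*x^2 dx = 4/3;  ∫_0^1 -4*x dx = -2;  ∫_0^1 1 dx = 1.
  Sum: 4/3 − 2 + 1 = 1/3.
Adding: ||u||_{H^1}^2 = 47/10 + 1/3 = 151/30.


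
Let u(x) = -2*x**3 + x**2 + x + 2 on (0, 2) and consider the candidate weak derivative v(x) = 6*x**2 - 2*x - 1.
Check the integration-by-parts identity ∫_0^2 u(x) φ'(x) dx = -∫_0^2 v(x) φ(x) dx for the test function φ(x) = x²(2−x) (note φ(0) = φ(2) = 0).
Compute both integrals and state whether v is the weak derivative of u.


LHS = 124/15, RHS = -124/15. No, v is not the weak derivative of u.

u(x) = -2*x**3 + x**2 + x + 2, classical derivative u'(x) = -6*x**2 + 2*x + 1.
φ(x) = x²(2−x), so φ'(x) = x*(4 - 3*x).
Note φ(0) = φ(2) = 0, so the boundary term u·φ vanishes.
LHS = ∫_0^2 u(x) φ'(x) dx = ∫_0^2 (6*x^5 - 11*x^4 + x^3 - 2*x^2 + 8*x) dx. Term by term:
  ∫_0^2 6*x^5 dx = 64;  ∫_0^2 -11*x^4 dx = -352/5;  ∫_0^2 x^3 dx = 4;
  ∫_0^2 -2*x^2 dx = -16/3;  ∫_0^2 8*x dx = 16.
Sum: 64 − 352/5 + 4 − 16/3 + 16 = 124/15.
So LHS = 124/15.
∫_0^2 v(x) φ(x) dx = ∫_0^2 (-6*x^5 + 14*x^4 - 3*x^3 - 2*x^2) dx. Term by term:
  ∫_0^2 -6*x^5 dx = -64;  ∫_0^2 14*x^4 dx = 448/5;  ∫_0^2 -3*x^3 dx = -12;
  ∫_0^2 -2*x^2 dx = -16/3.
Sum: -64 + 448/5 − 12 − 16/3 = 124/15.
So RHS = -∫_0^2 v(x) φ(x) dx = -124/15.
LHS − RHS = 248/15 ≠ 0, so the identity fails.
(For a valid weak derivative the identity must hold for EVERY test function, in particular this one. The failure shows v is NOT the weak derivative of u.)
Correct weak derivative would be u'(x) = -6*x**2 + 2*x + 1.


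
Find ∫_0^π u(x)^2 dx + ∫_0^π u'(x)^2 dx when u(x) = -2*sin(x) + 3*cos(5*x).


||u||_{H^1(0,π)}^2 = 121*π

u'(x) = -15*sin(5*x) - 2*cos(x).
Expand u² and (u')² and integrate term by term on (0, π), using: for integers n ≥ 1, ∫_0^π sin²(nx) dx = ∫_0^π cos²(nx) dx = π/2; for n ≠ n', ∫_0^π sin(nx)sin(n'x) dx = ∫_0^π cos(nx)cos(n'x) dx = 0; and by product-to-sum, ∫_0^π sin(nx)cos(n'x) dx = ½∫_0^π [sin((n+n')x) + sin((n−n')x)] dx, which is 0 when n+n' is even and 2n/(n²−n'²) when n+n' is odd (it need not vanish on (0, π)).
  u² squared terms: (-2)²·∫sin(x)² dx = 4·π/2 = 2*π;  (3)²·∫cos(5x)² dx = 9·π/2 = 9*π/2.
  u² cross terms: 2·(-2)·(3)·∫sin(x)·cos(5x) dx = -12·(0) = 0.
  So ∫_0^π u² dx = 2*π + 9*π/2 + 0 = 13*π/2.
  (u')² squared terms: (-15)²·∫sin(5x)² dx = 225·π/2 = 225*π/2;  (-2)²·∫cos(x)² dx = 4·π/2 = 2*π.
  (u')² cross terms: 2·(-15)·(-2)·∫sin(5x)·cos(x) dx = 60·(0) = 0.
  So ∫_0^π (u')² dx = 225*π/2 + 2*π + 0 = 229*π/2.
||u||_{H^1}^2 = (13*π/2) + (229*π/2) = 121*π.


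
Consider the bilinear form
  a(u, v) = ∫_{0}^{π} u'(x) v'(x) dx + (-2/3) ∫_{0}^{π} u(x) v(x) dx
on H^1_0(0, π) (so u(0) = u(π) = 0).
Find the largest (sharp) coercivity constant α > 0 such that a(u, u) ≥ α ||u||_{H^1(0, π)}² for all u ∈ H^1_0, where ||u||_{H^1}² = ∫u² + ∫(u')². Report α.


α = 1/6

Coercivity of a(·,·) on H^1_0(0, π) means a(u, u) ≥ α ||u||_{H^1}² for every u ∈ H^1_0.
The interval has length L = π, and Poincaré/coercivity depend only on L. Here a(u, u) = ∫(u')² + (-2/3)·∫u².
Here c = -2/3 < 0 with |c| < (π/L)² = 1, so coercivity still holds. The condition a(u,u) ≥ α||u||_{H^1}² reads (1−α)∫(u')² ≥ (α−c)∫u². Any admissible α is ≤ 1 (rapidly oscillating u have ∫u²/∫(u')² → 0), and α = 1 would force 0 ≥ (1−c)∫u², impossible since c < 1; so 1−α > 0. By the sharp Poincaré inequality on H^1_0 of an interval of length L, ∫(u')² ≥ (π/L)²∫u² with equality for the first sine mode sin(π(x−x₀)/L) (x₀ the left endpoint), so the inequality holds for all u iff (1−α)(π/L)² ≥ α − c, i.e. α ≤ ((π/L)² + c)/((π/L)² + 1) = (1 + c(L/π)²)/(1 + (L/π)²). (Direct route, valid since c ≤ 0: Poincaré gives c∫u² ≥ c(L/π)²∫(u')², so a(u,u) ≥ (1 + c(L/π)²)∫(u')², while ||u||_{H^1}² ≤ (1 + (L/π)²)∫(u')²; dividing yields the same α.) With (π/L)² = 1 and c = -2/3, the largest admissible constant is α = ((π/L)² + c)/((π/L)² + 1).
Simplifying, α = 1/6.


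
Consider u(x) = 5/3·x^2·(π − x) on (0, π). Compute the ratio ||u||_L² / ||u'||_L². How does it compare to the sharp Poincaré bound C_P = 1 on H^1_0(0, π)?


||u||_L² / ||u'||_L² = sqrt(14)*π/14 < C_P = 1.

u(x) = 5/3·x^2·(π − x), so u'(x) = 5*x*(-3*x + 2*π)/3.
u(x) = 5/3·x^2·(π − x) vanishes at x = 0 and x = π, so u ∈ H^1_0(0, π). Differentiate via the product rule and integrate the resulting polynomials term by term.
  ∫_0^π u² dx = ∫_0^π (25*x^6/9 - 50*π*x^5/9 + 25*π^2*x^4/9) dx. Term by term:
    ∫_0^π 25*x^6/9 dx = 25*π^7/63;  ∫_0^π -50*π*x^5/9 dx = -25*π^7/27;  ∫_0^π 25*π^2*x^4/9 dx = 5*π^7/9.
  Sum: 25*π^7/63 − 25*π^7/27 + 5*π^7/9 = 5*π^7/189.
  ∫_0^π (u')² dx = ∫_0^π (25*x^4 - 100*π*x^3/3 + 100*π^2*x^2/9) dx. Term by term:
    ∫_0^π 25*x^4 dx = 5*π^5;  ∫_0^π -100*π*x^3/3 dx = -25*π^5/3;  ∫_0^π 100*π^2*x^2/9 dx = 100*π^5/27.
  Sum: 5*π^5 − 25*π^5/3 + 100*π^5/27 = 10*π^5/27.
∫_0^π u² dx = 5*π^7/189, so ||u||_L² = sqrt(105)*π^(7/2)/63.
∫_0^π (u')² dx = 10*π^5/27, so ||u'||_L² = sqrt(30)*π^(5/2)/9.
Ratio ||u||_L² / ||u'||_L² = sqrt(14)*π/14.
Sharp Poincaré constant on H^1_0(0, π) is C_P = L/π = 1, achieved by sin(x).
A polynomial bump cannot attain the sharp Poincaré constant (only the first sine eigenfunction does), so the ratio is strictly less than C_P, consistent with ||u||_L² ≤ C_P ||u'||_L².


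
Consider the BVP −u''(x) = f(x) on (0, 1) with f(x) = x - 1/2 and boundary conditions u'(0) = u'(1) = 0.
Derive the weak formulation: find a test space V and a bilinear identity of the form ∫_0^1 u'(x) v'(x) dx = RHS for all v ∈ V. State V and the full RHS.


V = H^1(0, 1) (no boundary constraint on v; u is determined up to an additive constant); weak form: ∫_0^1 u'v' dx = ∫_0^1 (x - 1/2) v dx for all v ∈ V.

Multiply both sides by a test function v and integrate from 0 to 1:
  ∫_0^1 −u''(x) v(x) dx = ∫_0^1 f(x) v(x) dx.
Integrate the LHS by parts once:
  ∫_0^1 −u'' v dx = −[u'(x) v(x)]_0^1 + ∫_0^1 u'(x) v'(x) dx.
Thus ∫_0^1 u'(x) v'(x) dx = ∫_0^1 f(x) v(x) dx + [u'(x) v(x)]_0^1.
Choose V so that boundary terms are either known or forced to vanish.
u has homogeneous Neumann: u'(0) = u'(1) = 0. So [u' v]_0^1 = 0·v(1) − 0·v(0) = 0 for any v; take V = H^1(0, 1).
Weak formulation: find u (satisfying any essential BC) such that ∫_0^1 u'(x) v'(x) dx = ∫_0^1 f v dx for all v ∈ V (homogeneous Neumann, so boundary terms vanish).
Substituting f(x) = x - 1/2, the right-hand side is ∫_0^1 (x - 1/2) v dx.
Compatibility check (pure Neumann): taking v ≡ 1 ∈ V gives 0 = ∫_0^1 f dx + (0) − (0), i.e. ∫_0^1 f dx must equal u'(0) − u'(1) = 0. Indeed ∫_0^1 (x - 1/2) dx = 0, so the data are compatible. The solution is then unique only up to an additive constant (fix it e.g. by requiring ∫_0^1 u dx = 0).


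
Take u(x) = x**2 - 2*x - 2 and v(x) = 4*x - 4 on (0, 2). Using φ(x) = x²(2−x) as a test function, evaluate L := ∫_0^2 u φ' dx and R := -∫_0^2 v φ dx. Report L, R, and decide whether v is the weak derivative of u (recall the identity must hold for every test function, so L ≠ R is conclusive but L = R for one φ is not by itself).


LHS = -8/15, RHS = -16/15. No, v is not the weak derivative of u.

u(x) = x**2 - 2*x - 2, classical derivative u'(x) = 2*x - 2.
φ(x) = x²(2−x), so φ'(x) = x*(4 - 3*x).
Note φ(0) = φ(2) = 0, so the boundary term u·φ vanishes.
LHS = ∫_0^2 u(x) φ'(x) dx = ∫_0^2 (-3*x^4 + 10*x^3 - 2*x^2 - 8*x) dx. Term by term:
  ∫_0^2 -3*x^4 dx = -96/5;  ∫_0^2 10*x^3 dx = 40;  ∫_0^2 -2*x^2 dx = -16/3;
  ∫_0^2 -8*x dx = -16.
Sum: -96/5 + 40 − 16/3 − 16 = -8/15.
So LHS = -8/15.
∫_0^2 v(x) φ(x) dx = ∫_0^2 (-4*x^4 + 12*x^3 - 8*x^2) dx. Term by term:
  ∫_0^2 -4*x^4 dx = -128/5;  ∫_0^2 12*x^3 dx = 48;  ∫_0^2 -8*x^2 dx = -64/3.
Sum: -128/5 + 48 − 64/3 = 16/15.
So RHS = -∫_0^2 v(x) φ(x) dx = -16/15.
LHS − RHS = 8/15 ≠ 0, so the identity fails.
(For a valid weak derivative the identity must hold for EVERY test function, in particular this one. The failure shows v is NOT the weak derivative of u.)
Correct weak derivative would be u'(x) = 2*x - 2.
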